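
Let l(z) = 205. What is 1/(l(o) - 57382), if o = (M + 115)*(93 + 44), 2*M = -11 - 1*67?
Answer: -1/57177 ≈ -1.7490e-5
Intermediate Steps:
M = -39 (M = (-11 - 1*67)/2 = (-11 - 67)/2 = (½)*(-78) = -39)
o = 10412 (o = (-39 + 115)*(93 + 44) = 76*137 = 10412)
1/(l(o) - 57382) = 1/(205 - 57382) = 1/(-57177) = -1/57177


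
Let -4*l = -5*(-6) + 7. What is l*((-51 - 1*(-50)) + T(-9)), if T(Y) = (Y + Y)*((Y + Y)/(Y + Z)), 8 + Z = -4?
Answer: 4255/28 ≈ 151.96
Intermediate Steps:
Z = -12 (Z = -8 - 4 = -12)
T(Y) = 4*Y**2/(-12 + Y) (T(Y) = (Y + Y)*((Y + Y)/(Y - 12)) = (2*Y)*((2*Y)/(-12 + Y)) = (2*Y)*(2*Y/(-12 + Y)) = 4*Y**2/(-12 + Y))
l = -37/4 (l = -(-5*(-6) + 7)/4 = -(30 + 7)/4 = -1/4*37 = -37/4 ≈ -9.2500)
l*((-51 - 1*(-50)) + T(-9)) = -37*((-51 - 1*(-50)) + 4*(-9)**2/(-12 - 9))/4 = -37*((-51 + 50) + 4*81/(-21))/4 = -37*(-1 + 4*81*(-1/21))/4 = -37*(-1 - 108/7)/4 = -37/4*(-115/7) = 4255/28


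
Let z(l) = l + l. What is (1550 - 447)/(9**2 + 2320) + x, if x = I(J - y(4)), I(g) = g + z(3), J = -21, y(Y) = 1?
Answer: -37313/2401 ≈ -15.541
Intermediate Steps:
z(l) = 2*l
I(g) = 6 + g (I(g) = g + 2*3 = g + 6 = 6 + g)
x = -16 (x = 6 + (-21 - 1*1) = 6 + (-21 - 1) = 6 - 22 = -16)
(1550 - 447)/(9**2 + 2320) + x = (1550 - 447)/(9**2 + 2320) - 16 = 1103/(81 + 2320) - 16 = 1103/2401 - 16 = -37313/2401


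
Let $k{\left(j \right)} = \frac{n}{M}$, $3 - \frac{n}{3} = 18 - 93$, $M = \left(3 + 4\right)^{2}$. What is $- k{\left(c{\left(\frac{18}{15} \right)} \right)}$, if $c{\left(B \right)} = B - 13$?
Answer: $- \frac{234}{49} \approx -4.7755$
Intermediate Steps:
$M = 49$ ($M = 7^{2} = 49$)
$c{\left(B \right)} = -13 + B$
$n = 234$ ($n = 9 - 3 \left(18 - 93\right) = 9 - -225 = 9 + 225 = 234$)
$k{\left(j \right)} = \frac{234}{49}$
$- k{\left(c{\left(\frac{18}{15} \right)} \right)} = \left(-1\right) \frac{234}{49} = - \frac{234}{49}$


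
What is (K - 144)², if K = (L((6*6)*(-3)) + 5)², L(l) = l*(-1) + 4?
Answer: 183467025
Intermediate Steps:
L(l) = 4 - l (L(l) = -l + 4 = 4 - l)
K = 13689 (K = ((4 - 6*6*(-3)) + 5)² = ((4 - 36*(-3)) + 5)² = ((4 - 1*(-108)) + 5)² = ((4 + 108) + 5)² = (112 + 5)² = 117² = 13689)
(K - 144)² = (13689 - 144)² = 13545² = 183467025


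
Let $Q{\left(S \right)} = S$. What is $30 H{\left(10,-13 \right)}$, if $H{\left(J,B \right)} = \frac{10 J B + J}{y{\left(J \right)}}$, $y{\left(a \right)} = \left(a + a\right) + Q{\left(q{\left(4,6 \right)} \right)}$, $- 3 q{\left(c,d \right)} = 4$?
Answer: $- \frac{29025}{14} \approx -2073.2$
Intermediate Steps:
$q{\left(c,d \right)} = - \frac{4}{3}$ ($q{\left(c,d \right)} = \left(- \frac{1}{3}\right) 4 = - \frac{4}{3}$)
$y{\left(a \right)} = - \frac{4}{3} + 2 a$ ($y{\left(a \right)} = \left(a + a\right) - \frac{4}{3} = 2 a - \frac{4}{3} = - \frac{4}{3} + 2 a$)
$H{\left(J,B \right)} = \frac{J + 10 B J}{- \frac{4}{3} + 2 J}$ ($H{\left(J,B \right)} = \frac{10 J B + J}{- \frac{4}{3} + 2 J} = \frac{10 B J + J}{- \frac{4}{3} + 2 J} = \frac{J + 10 B J}{- \frac{4}{3} + 2 J}$)
$30 H{\left(10,-13 \right)} = 30 \cdot \frac{3}{2} \cdot 10 \frac{1}{-2 + 3 \cdot 10} \left(1 + 10 \left(-13\right)\right) = 30 \cdot \frac{3}{2} \cdot 10 \frac{1}{-2 + 30} \left(1 - 130\right) = 30 \cdot \frac{3}{2} \cdot 10 \cdot \frac{1}{28} \left(-129\right) = 30 \left(- \frac{1935}{28}\right) = - \frac{29025}{14}$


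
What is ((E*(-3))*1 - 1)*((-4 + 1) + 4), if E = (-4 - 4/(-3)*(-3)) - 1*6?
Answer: 41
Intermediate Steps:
E = -14 (E = (-4 - 4*(-⅓)*(-3)) - 6 = (-4 + (4/3)*(-3)) - 6 = (-4 - 4) - 6 = -8 - 6 = -14)
((E*(-3))*1 - 1)*((-4 + 1) + 4) = (-14*(-3)*1 - 1)*((-4 + 1) + 4) = (42*1 - 1)*(-3 + 4) = (42 - 1)*1 = 41*1 = 41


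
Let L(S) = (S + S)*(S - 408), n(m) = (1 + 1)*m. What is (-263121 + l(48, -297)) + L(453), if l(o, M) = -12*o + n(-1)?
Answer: -222929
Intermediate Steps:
n(m) = 2*m
l(o, M) = -2 - 12*o (l(o, M) = -12*o + 2*(-1) = -12*o - 2 = -2 - 12*o)
L(S) = 2*S*(-408 + S) (L(S) = (2*S)*(-408 + S) = 2*S*(-408 + S))
(-263121 + l(48, -297)) + L(453) = (-263121 + (-2 - 12*48)) + 2*453*(-408 + 453) = (-263121 + (-2 - 576)) + 2*453*45 = (-263121 - 578) + 40770 = -263699 + 40770 = -222929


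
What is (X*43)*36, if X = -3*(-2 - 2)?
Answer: 18576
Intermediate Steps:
X = 12 (X = -3*(-4) = 12)
(X*43)*36 = (12*43)*36 = 516*36 = 18576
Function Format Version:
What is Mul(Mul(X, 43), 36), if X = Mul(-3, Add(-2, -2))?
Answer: 18576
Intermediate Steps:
X = 12 (X = Mul(-3, -4) = 12)
Mul(Mul(X, 43), 36) = Mul(Mul(12, 43), 36) = Mul(516, 36) = 18576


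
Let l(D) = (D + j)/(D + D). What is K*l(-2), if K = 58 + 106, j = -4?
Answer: 246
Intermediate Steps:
l(D) = (-4 + D)/(2*D) (l(D) = (D - 4)/(D + D) = (-4 + D)/((2*D)) = (-4 + D)*(1/(2*D)) = (-4 + D)/(2*D))
K = 164
K*l(-2) = 164*((½)*(-4 - 2)/(-2)) = 164*((½)*(-½)*(-6)) = 164*(3/2) = 246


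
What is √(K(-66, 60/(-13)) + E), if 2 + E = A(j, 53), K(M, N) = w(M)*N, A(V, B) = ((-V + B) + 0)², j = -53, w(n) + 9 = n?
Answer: √1957046/13 ≈ 107.61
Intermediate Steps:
w(n) = -9 + n
A(V, B) = (B - V)² (A(V, B) = ((B - V) + 0)² = (B - V)²)
K(M, N) = N*(-9 + M) (K(M, N) = (-9 + M)*N = N*(-9 + M))
E = 11234 (E = -2 + (53 - 1*(-53))² = -2 + (53 + 53)² = -2 + 106² = -2 + 11236 = 11234)
√(K(-66, 60/(-13)) + E) = √((60/(-13))*(-9 - 66) + 11234) = √((60*(-1/13))*(-75) + 11234) = √(-60/13*(-75) + 11234) = √(4500/13 + 11234) = √(150542/13) = √1957046/13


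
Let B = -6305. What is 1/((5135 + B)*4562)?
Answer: -1/5337540 ≈ -1.8735e-7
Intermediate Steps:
1/((5135 + B)*4562) = 1/((5135 - 6305)*4562) = (1/4562)/(-1170) = -1/1170*1/4562 = -1/5337540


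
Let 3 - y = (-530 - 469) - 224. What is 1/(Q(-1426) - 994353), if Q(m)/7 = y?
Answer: -1/985771 ≈ -1.0144e-6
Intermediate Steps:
y = 1226 (y = 3 - ((-530 - 469) - 224) = 3 - (-999 - 224) = 3 - 1*(-1223) = 3 + 1223 = 1226)
Q(m) = 8582 (Q(m) = 7*1226 = 8582)
1/(Q(-1426) - 994353) = 1/(8582 - 994353) = 1/(-985771) = -1/985771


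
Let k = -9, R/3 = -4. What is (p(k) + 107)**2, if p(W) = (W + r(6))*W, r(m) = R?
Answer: 87616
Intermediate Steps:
R = -12 (R = 3*(-4) = -12)
r(m) = -12
p(W) = W*(-12 + W) (p(W) = (W - 12)*W = (-12 + W)*W = W*(-12 + W))
(p(k) + 107)**2 = (-9*(-12 - 9) + 107)**2 = (-9*(-21) + 107)**2 = (189 + 107)**2 = 296**2 = 87616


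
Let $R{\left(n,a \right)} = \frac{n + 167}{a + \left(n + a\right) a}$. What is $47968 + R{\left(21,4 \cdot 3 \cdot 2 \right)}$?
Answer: $\frac{13239215}{276} \approx 47968.0$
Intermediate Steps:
$R{\left(n,a \right)} = \frac{167 + n}{a + a \left(a + n\right)}$ ($R{\left(n,a \right)} = \frac{167 + n}{a + \left(a + n\right) a} = \frac{167 + n}{a + a \left(a + n\right)}$)
$47968 + R{\left(21,4 \cdot 3 \cdot 2 \right)} = 47968 + \frac{167 + 21}{4 \cdot 3 \cdot 2 \left(1 + 4 \cdot 3 \cdot 2 + 21\right)} = 47968 + \frac{1}{12 \cdot 2} \frac{1}{1 + 12 \cdot 2 + 21} \cdot 188 = 47968 + \frac{1}{24} \frac{1}{1 + 24 + 21} \cdot 188 = 47968 + \frac{1}{24} \cdot \frac{1}{46} \cdot 188 = 47968 + \frac{47}{276} = \frac{13239215}{276}$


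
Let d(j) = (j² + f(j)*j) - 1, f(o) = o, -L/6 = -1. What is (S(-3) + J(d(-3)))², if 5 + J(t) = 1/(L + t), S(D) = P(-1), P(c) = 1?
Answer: 8281/529 ≈ 15.654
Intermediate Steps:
L = 6 (L = -6*(-1) = 6)
S(D) = 1
d(j) = -1 + 2*j² (d(j) = (j² + j*j) - 1 = (j² + j²) - 1 = 2*j² - 1 = -1 + 2*j²)
J(t) = -5 + 1/(6 + t)
(S(-3) + J(d(-3)))² = (1 + (-29 - 5*(-1 + 2*(-3)²))/(6 + (-1 + 2*(-3)²)))² = (1 + (-29 - 5*(-1 + 2*9))/(6 + (-1 + 2*9)))² = (1 + (-29 - 5*(-1 + 18))/(6 + (-1 + 18)))² = (1 + (-29 - 5*17)/(6 + 17))² = (1 + (-29 - 85)/23)² = (1 + (1/23)*(-114))² = (1 - 114/23)² = (-91/23)² = 8281/529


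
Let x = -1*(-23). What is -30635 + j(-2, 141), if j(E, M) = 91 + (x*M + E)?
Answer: -27303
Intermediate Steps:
x = 23
j(E, M) = 91 + E + 23*M (j(E, M) = 91 + (23*M + E) = 91 + (E + 23*M) = 91 + E + 23*M)
-30635 + j(-2, 141) = -30635 + (91 - 2 + 23*141) = -30635 + (91 - 2 + 3243) = -30635 + 3332 = -27303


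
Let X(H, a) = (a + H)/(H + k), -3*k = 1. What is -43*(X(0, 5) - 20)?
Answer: 1505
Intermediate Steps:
k = -⅓ (k = -⅓*1 = -⅓ ≈ -0.33333)
X(H, a) = (H + a)/(-⅓ + H) (X(H, a) = (a + H)/(H - ⅓) = (H + a)/(-⅓ + H))
-43*(X(0, 5) - 20) = -43*(3*(0 + 5)/(-1 + 3*0) - 20) = -43*(3*5/(-1 + 0) - 20) = -43*(3*5/(-1) - 20) = -43*(3*(-1)*5 - 20) = -43*(-15 - 20) = -43*(-35) = 1505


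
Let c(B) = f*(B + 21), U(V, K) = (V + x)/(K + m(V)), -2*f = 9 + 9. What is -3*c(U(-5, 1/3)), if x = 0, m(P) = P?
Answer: 8343/14 ≈ 595.93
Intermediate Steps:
f = -9 (f = -(9 + 9)/2 = -1/2*18 = -9)
U(V, K) = V/(K + V) (U(V, K) = (V + 0)/(K + V) = V/(K + V))
c(B) = -189 - 9*B (c(B) = -9*(B + 21) = -9*(21 + B) = -189 - 9*B)
-3*c(U(-5, 1/3)) = -3*(-189 - (-45)/(1/3 - 5)) = -3*(-189 - (-45)/(-14/3)) = -3*(-189 - (-45)*(-3)/14) = -3*(-189 - 9*15/14) = -3*(-189 - 135/14) = -3*(-2781/14) = 8343/14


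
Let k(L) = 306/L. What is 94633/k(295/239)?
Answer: 27916735/73134 ≈ 381.72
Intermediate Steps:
94633/k(295/239) = 94633/((306/((295/239)))) = 94633/((306/((295*(1/239))))) = 94633/((306/(295/239))) = 94633/((306*(239/295))) = 94633/(73134/295) = 94633*(295/73134) = 27916735/73134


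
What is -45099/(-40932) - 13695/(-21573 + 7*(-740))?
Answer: 196344143/121672644 ≈ 1.6137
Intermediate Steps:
-45099/(-40932) - 13695/(-21573 + 7*(-740)) = -45099*(-1/40932) - 13695/(-21573 - 5180) = 5011/4548 - 13695/(-26753) = 5011/4548 - 13695*(-1/26753) = 5011/4548 + 13695/26753 = 196344143/121672644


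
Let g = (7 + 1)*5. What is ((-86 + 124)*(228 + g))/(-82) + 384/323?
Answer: -1628972/13243 ≈ -123.01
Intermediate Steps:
g = 40 (g = 8*5 = 40)
((-86 + 124)*(228 + g))/(-82) + 384/323 = ((-86 + 124)*(228 + 40))/(-82) + 384/323 = (38*268)*(-1/82) + 384*(1/323) = 10184*(-1/82) + 384/323 = -5092/41 + 384/323 = -1628972/13243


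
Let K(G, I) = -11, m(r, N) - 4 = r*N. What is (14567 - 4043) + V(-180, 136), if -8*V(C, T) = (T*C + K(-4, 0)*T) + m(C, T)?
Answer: 33661/2 ≈ 16831.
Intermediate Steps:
m(r, N) = 4 + N*r (m(r, N) = 4 + r*N = 4 + N*r)
V(C, T) = -1/2 + 11*T/8 - C*T/4 (V(C, T) = -((T*C - 11*T) + (4 + T*C))/8 = -((C*T - 11*T) + (4 + C*T))/8 = -((-11*T + C*T) + (4 + C*T))/8 = -(4 - 11*T + 2*C*T)/8 = -1/2 + 11*T/8 - C*T/4)
(14567 - 4043) + V(-180, 136) = (14567 - 4043) + (-1/2 + (11/8)*136 - 1/4*(-180)*136) = 10524 + (-1/2 + 187 + 6120) = 10524 + 12613/2 = 33661/2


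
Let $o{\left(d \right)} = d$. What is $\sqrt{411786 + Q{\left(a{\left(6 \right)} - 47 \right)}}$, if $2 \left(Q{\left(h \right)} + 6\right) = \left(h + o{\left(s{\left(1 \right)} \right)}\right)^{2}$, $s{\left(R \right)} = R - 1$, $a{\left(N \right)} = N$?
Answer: $\frac{\sqrt{1650482}}{2} \approx 642.36$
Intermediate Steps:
$s{\left(R \right)} = -1 + R$
$Q{\left(h \right)} = -6 + \frac{h^{2}}{2}$ ($Q{\left(h \right)} = -6 + \frac{\left(h + \left(-1 + 1\right)\right)^{2}}{2} = -6 + \frac{\left(h + 0\right)^{2}}{2} = -6 + \frac{h^{2}}{2}$)
$\sqrt{411786 + Q{\left(a{\left(6 \right)} - 47 \right)}} = \sqrt{411786 - \left(6 - \frac{\left(6 - 47\right)^{2}}{2}\right)} = \sqrt{411786 - \left(6 - \frac{\left(-41\right)^{2}}{2}\right)} = \sqrt{411786 + \left(-6 + \frac{1}{2} \cdot 1681\right)} = \sqrt{411786 + \left(-6 + \frac{1681}{2}\right)} = \sqrt{411786 + \frac{1669}{2}} = \sqrt{\frac{825241}{2}} = \frac{\sqrt{1650482}}{2}$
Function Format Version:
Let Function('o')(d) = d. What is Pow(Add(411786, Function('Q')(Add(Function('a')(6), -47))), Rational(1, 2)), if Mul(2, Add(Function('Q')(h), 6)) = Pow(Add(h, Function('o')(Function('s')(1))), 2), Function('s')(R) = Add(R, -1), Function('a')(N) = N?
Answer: Mul(Rational(1, 2), Pow(1650482, Rational(1, 2))) ≈ 642.36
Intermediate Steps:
Function('s')(R) = Add(-1, R)
Function('Q')(h) = Add(-6, Mul(Rational(1, 2), Pow(h, 2))) (Function('Q')(h) = Add(-6, Mul(Rational(1, 2), Pow(Add(h, Add(-1, 1)), 2))) = Add(-6, Mul(Rational(1, 2), Pow(Add(h, 0), 2))) = Add(-6, Mul(Rational(1, 2), Pow(h, 2))))
Pow(Add(411786, Function('Q')(Add(Function('a')(6), -47))), Rational(1, 2)) = Pow(Add(411786, Add(-6, Mul(Rational(1, 2), Pow(Add(6, -47), 2)))), Rational(1, 2)) = Pow(Add(411786, Add(-6, Mul(Rational(1, 2), Pow(-41, 2)))), Rational(1, 2)) = Pow(Add(411786, Add(-6, Mul(Rational(1, 2), 1681))), Rational(1, 2)) = Pow(Add(411786, Add(-6, Rational(1681, 2))), Rational(1, 2)) = Pow(Add(411786, Rational(1669, 2)), Rational(1, 2)) = Pow(Rational(825241, 2), Rational(1, 2)) = Mul(Rational(1, 2), Pow(1650482, Rational(1, 2)))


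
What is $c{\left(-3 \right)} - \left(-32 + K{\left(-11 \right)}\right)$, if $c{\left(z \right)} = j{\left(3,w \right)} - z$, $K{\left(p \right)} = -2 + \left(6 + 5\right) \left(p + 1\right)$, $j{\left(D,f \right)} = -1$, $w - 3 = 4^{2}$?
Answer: $146$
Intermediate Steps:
$w = 19$ ($w = 3 + 4^{2} = 3 + 16 = 19$)
$K{\left(p \right)} = 9 + 11 p$ ($K{\left(p \right)} = -2 + 11 \left(1 + p\right) = -2 + \left(11 + 11 p\right) = 9 + 11 p$)
$c{\left(z \right)} = -1 - z$
$c{\left(-3 \right)} - \left(-32 + K{\left(-11 \right)}\right) = \left(-1 - -3\right) - \left(-32 + \left(9 + 11 \left(-11\right)\right)\right) = \left(-1 + 3\right) - \left(-32 + \left(9 - 121\right)\right) = 2 - \left(-32 - 112\right) = 2 - -144 = 2 + 144 = 146$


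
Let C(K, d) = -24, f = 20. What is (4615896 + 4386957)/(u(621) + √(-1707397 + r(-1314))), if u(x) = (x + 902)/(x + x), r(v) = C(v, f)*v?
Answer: 17029490637798/2585125167133 - 13887476935092*I*√1675861/2585125167133 ≈ 6.5875 - 6954.4*I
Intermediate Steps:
r(v) = -24*v
u(x) = (902 + x)/(2*x) (u(x) = (902 + x)/((2*x)) = (902 + x)*(1/(2*x)) = (902 + x)/(2*x))
(4615896 + 4386957)/(u(621) + √(-1707397 + r(-1314))) = (4615896 + 4386957)/((½)*(902 + 621)/621 + √(-1707397 - 24*(-1314))) = 9002853/((½)*(1/621)*1523 + √(-1707397 + 31536)) = 9002853/(1523/1242 + √(-1675861)) = 9002853/(1523/1242 + I*√1675861)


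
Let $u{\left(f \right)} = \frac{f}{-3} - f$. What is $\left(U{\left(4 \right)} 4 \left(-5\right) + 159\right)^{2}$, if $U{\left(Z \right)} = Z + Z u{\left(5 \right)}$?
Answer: $\frac{3374569}{9} \approx 3.7495 \cdot 10^{5}$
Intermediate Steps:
$u{\left(f \right)} = - \frac{4 f}{3}$ ($u{\left(f \right)} = f \left(- \frac{1}{3}\right) - f = - \frac{f}{3} - f = - \frac{4 f}{3}$)
$U{\left(Z \right)} = - \frac{17 Z}{3}$ ($U{\left(Z \right)} = Z + Z \left(\left(- \frac{4}{3}\right) 5\right) = Z + Z \left(- \frac{20}{3}\right) = Z - \frac{20 Z}{3} = - \frac{17 Z}{3}$)
$\left(U{\left(4 \right)} 4 \left(-5\right) + 159\right)^{2} = \left(\left(- \frac{17}{3}\right) 4 \cdot 4 \left(-5\right) + 159\right)^{2} = \left(\left(- \frac{68}{3}\right) 4 \left(-5\right) + 159\right)^{2} = \left(\left(- \frac{272}{3}\right) \left(-5\right) + 159\right)^{2} = \left(\frac{1360}{3} + 159\right)^{2} = \left(\frac{1837}{3}\right)^{2} = \frac{3374569}{9}$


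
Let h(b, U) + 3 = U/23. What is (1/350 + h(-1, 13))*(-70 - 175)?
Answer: 137039/230 ≈ 595.82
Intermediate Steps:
h(b, U) = -3 + U/23
(1/350 + h(-1, 13))*(-70 - 175) = (1/350 + (-3 + (1/23)*13))*(-70 - 175) = (1/350 + (-3 + 13/23))*(-245) = (1/350 - 56/23)*(-245) = -19577/8050*(-245) = 137039/230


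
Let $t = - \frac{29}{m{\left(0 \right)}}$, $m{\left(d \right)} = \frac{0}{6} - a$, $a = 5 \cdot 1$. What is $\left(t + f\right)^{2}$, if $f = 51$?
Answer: $\frac{80656}{25} \approx 3226.2$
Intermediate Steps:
$a = 5$
$m{\left(d \right)} = -5$ ($m{\left(d \right)} = \frac{0}{6} - 5 = 0 \cdot \frac{1}{6} - 5 = 0 - 5 = -5$)
$t = \frac{29}{5}$ ($t = - \frac{29}{-5} = \left(-29\right) \left(- \frac{1}{5}\right) = \frac{29}{5} \approx 5.8$)
$\left(t + f\right)^{2} = \left(\frac{29}{5} + 51\right)^{2} = \left(\frac{284}{5}\right)^{2} = \frac{80656}{25}$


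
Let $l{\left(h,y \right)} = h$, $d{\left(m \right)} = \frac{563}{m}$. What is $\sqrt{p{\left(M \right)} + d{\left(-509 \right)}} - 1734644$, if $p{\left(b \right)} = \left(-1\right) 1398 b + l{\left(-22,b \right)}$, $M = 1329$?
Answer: $-1734644 + \frac{i \sqrt{481363457651}}{509} \approx -1.7346 \cdot 10^{6} + 1363.1 i$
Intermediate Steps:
$p{\left(b \right)} = -22 - 1398 b$ ($p{\left(b \right)} = \left(-1\right) 1398 b - 22 = - 1398 b - 22 = -22 - 1398 b$)
$\sqrt{p{\left(M \right)} + d{\left(-509 \right)}} - 1734644 = \sqrt{\left(-22 - 1857942\right) + \frac{563}{-509}} - 1734644 = \sqrt{\left(-22 - 1857942\right) + 563 \left(- \frac{1}{509}\right)} - 1734644 = \sqrt{-1857964 - \frac{563}{509}} - 1734644 = \sqrt{- \frac{945704239}{509}} - 1734644 = \frac{i \sqrt{481363457651}}{509} - 1734644 = -1734644 + \frac{i \sqrt{481363457651}}{509}$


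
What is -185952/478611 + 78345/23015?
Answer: 2214472901/734348811 ≈ 3.0156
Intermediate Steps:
-185952/478611 + 78345/23015 = -185952*1/478611 + 78345*(1/23015) = -61984/159537 + 15669/4603 = 2214472901/734348811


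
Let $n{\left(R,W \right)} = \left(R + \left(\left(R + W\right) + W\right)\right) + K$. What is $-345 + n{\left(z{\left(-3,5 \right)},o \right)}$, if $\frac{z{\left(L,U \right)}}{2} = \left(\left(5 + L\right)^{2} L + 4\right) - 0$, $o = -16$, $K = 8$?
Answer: $-401$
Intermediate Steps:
$z{\left(L,U \right)} = 8 + 2 L \left(5 + L\right)^{2}$ ($z{\left(L,U \right)} = 2 \left(\left(\left(5 + L\right)^{2} L + 4\right) - 0\right) = 2 \left(\left(L \left(5 + L\right)^{2} + 4\right) + 0\right) = 2 \left(\left(4 + L \left(5 + L\right)^{2}\right) + 0\right) = 2 \left(4 + L \left(5 + L\right)^{2}\right) = 8 + 2 L \left(5 + L\right)^{2}$)
$n{\left(R,W \right)} = 8 + 2 R + 2 W$ ($n{\left(R,W \right)} = \left(R + \left(\left(R + W\right) + W\right)\right) + 8 = \left(R + \left(R + 2 W\right)\right) + 8 = \left(2 R + 2 W\right) + 8 = 8 + 2 R + 2 W$)
$-345 + n{\left(z{\left(-3,5 \right)},o \right)} = -345 + \left(8 + 2 \left(8 + 2 \left(-3\right) \left(5 - 3\right)^{2}\right) + 2 \left(-16\right)\right) = -345 + \left(8 + 2 \left(8 + 2 \left(-3\right) 2^{2}\right) - 32\right) = -345 + \left(8 + 2 \left(8 + 2 \left(-3\right) 4\right) - 32\right) = -345 + \left(8 + 2 \left(8 - 24\right) - 32\right) = -345 + \left(8 + 2 \left(-16\right) - 32\right) = -345 - 56 = -401$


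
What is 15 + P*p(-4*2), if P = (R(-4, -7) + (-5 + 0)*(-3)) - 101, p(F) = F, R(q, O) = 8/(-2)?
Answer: 735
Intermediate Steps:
R(q, O) = -4 (R(q, O) = 8*(-1/2) = -4)
P = -90 (P = (-4 + (-5 + 0)*(-3)) - 101 = (-4 - 5*(-3)) - 101 = (-4 + 15) - 101 = 11 - 101 = -90)
15 + P*p(-4*2) = 15 - (-360)*2 = 15 - 90*(-8) = 15 + 720 = 735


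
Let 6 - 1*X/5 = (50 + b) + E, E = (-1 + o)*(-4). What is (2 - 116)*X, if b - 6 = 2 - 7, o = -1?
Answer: 30210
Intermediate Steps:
b = 1 (b = 6 + (2 - 7) = 6 - 5 = 1)
E = 8 (E = (-1 - 1)*(-4) = -2*(-4) = 8)
X = -265 (X = 30 - 5*((50 + 1) + 8) = 30 - 5*(51 + 8) = 30 - 5*59 = 30 - 295 = -265)
(2 - 116)*X = (2 - 116)*(-265) = -114*(-265) = 30210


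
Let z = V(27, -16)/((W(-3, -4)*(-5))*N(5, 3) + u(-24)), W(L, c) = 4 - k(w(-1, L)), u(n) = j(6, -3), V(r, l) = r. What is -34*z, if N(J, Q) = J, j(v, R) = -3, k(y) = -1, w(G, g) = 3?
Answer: 459/64 ≈ 7.1719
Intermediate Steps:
u(n) = -3
W(L, c) = 5 (W(L, c) = 4 - 1*(-1) = 4 + 1 = 5)
z = -27/128 (z = 27/((5*(-5))*5 - 3) = 27/(-25*5 - 3) = 27/(-125 - 3) = 27/(-128) = 27*(-1/128) = -27/128 ≈ -0.21094)
-34*z = -34*(-27/128) = 459/64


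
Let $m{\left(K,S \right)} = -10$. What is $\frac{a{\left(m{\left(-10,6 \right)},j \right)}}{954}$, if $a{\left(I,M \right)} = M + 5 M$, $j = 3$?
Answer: $\frac{1}{53} \approx 0.018868$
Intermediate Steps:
$a{\left(I,M \right)} = 6 M$
$\frac{a{\left(m{\left(-10,6 \right)},j \right)}}{954} = \frac{6 \cdot 3}{954} = 18 \cdot \frac{1}{954} = \frac{1}{53}$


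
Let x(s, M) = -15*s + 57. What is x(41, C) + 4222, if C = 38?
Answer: 3664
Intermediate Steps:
x(s, M) = 57 - 15*s
x(41, C) + 4222 = (57 - 15*41) + 4222 = (57 - 615) + 4222 = -558 + 4222 = 3664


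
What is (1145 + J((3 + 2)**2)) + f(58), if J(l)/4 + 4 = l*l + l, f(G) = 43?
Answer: 3772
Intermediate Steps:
J(l) = -16 + 4*l + 4*l**2 (J(l) = -16 + 4*(l*l + l) = -16 + 4*(l**2 + l) = -16 + 4*(l + l**2) = -16 + (4*l + 4*l**2) = -16 + 4*l + 4*l**2)
(1145 + J((3 + 2)**2)) + f(58) = (1145 + (-16 + 4*(3 + 2)**2 + 4*((3 + 2)**2)**2)) + 43 = (1145 + (-16 + 4*5**2 + 4*(5**2)**2)) + 43 = (1145 + (-16 + 4*25 + 4*25**2)) + 43 = (1145 + (-16 + 100 + 4*625)) + 43 = (1145 + (-16 + 100 + 2500)) + 43 = (1145 + 2584) + 43 = 3729 + 43 = 3772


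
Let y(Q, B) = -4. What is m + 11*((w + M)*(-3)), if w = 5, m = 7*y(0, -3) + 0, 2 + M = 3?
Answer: -226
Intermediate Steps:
M = 1 (M = -2 + 3 = 1)
m = -28 (m = 7*(-4) + 0 = -28 + 0 = -28)
m + 11*((w + M)*(-3)) = -28 + 11*((5 + 1)*(-3)) = -28 + 11*(6*(-3)) = -28 + 11*(-18) = -28 - 198 = -226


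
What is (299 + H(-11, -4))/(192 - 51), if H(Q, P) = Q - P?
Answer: 292/141 ≈ 2.0709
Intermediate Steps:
(299 + H(-11, -4))/(192 - 51) = (299 + (-11 - 1*(-4)))/(192 - 51) = (299 + (-11 + 4))/141 = (299 - 7)*(1/141) = 292*(1/141) = 292/141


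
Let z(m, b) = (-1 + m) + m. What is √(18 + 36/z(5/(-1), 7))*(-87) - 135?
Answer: -135 - 783*√22/11 ≈ -468.87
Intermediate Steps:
z(m, b) = -1 + 2*m
√(18 + 36/z(5/(-1), 7))*(-87) - 135 = √(18 + 36/(-1 + 2*(5/(-1))))*(-87) - 135 = √(18 + 36/(-1 + 2*(5*(-1))))*(-87) - 135 = √(18 + 36/(-1 + 2*(-5)))*(-87) - 135 = √(18 + 36/(-1 - 10))*(-87) - 135 = √(18 + 36/(-11))*(-87) - 135 = √(18 + 36*(-1/11))*(-87) - 135 = √(18 - 36/11)*(-87) - 135 = √(162/11)*(-87) - 135 = (9*√22/11)*(-87) - 135 = -783*√22/11 - 135 = -135 - 783*√22/11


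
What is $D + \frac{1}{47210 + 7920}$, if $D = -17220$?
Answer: $- \frac{949338599}{55130} \approx -17220.0$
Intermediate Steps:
$D + \frac{1}{47210 + 7920} = -17220 + \frac{1}{47210 + 7920} = -17220 + \frac{1}{55130} = - \frac{949338599}{55130}$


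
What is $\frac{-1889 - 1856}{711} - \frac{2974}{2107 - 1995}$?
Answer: $- \frac{1266977}{39816} \approx -31.821$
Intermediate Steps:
$\frac{-1889 - 1856}{711} - \frac{2974}{2107 - 1995} = \left(-1889 - 1856\right) \frac{1}{711} - \frac{2974}{2107 - 1995} = \left(-3745\right) \frac{1}{711} - \frac{2974}{112} = - \frac{3745}{711} - \frac{1487}{56} = - \frac{1266977}{39816}$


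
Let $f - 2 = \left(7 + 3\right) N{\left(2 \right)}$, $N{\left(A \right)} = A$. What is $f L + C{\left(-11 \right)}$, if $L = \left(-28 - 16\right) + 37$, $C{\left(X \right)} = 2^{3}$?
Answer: $-146$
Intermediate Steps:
$C{\left(X \right)} = 8$
$L = -7$ ($L = -44 + 37 = -7$)
$f = 22$ ($f = 2 + \left(7 + 3\right) 2 = 2 + 10 \cdot 2 = 2 + 20 = 22$)
$f L + C{\left(-11 \right)} = 22 \left(-7\right) + 8 = -154 + 8 = -146$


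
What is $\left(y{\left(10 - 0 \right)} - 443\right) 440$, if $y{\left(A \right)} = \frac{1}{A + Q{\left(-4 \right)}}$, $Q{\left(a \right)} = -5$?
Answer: $-194832$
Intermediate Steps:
$y{\left(A \right)} = \frac{1}{-5 + A}$ ($y{\left(A \right)} = \frac{1}{A - 5} = \frac{1}{-5 + A}$)
$\left(y{\left(10 - 0 \right)} - 443\right) 440 = \left(\frac{1}{-5 + \left(10 - 0\right)} - 443\right) 440 = \left(\frac{1}{-5 + \left(10 + 0\right)} - 443\right) 440 = \left(\frac{1}{-5 + 10} - 443\right) 440 = \left(\frac{1}{5} - 443\right) 440 = \left(- \frac{2214}{5}\right) 440 = -194832$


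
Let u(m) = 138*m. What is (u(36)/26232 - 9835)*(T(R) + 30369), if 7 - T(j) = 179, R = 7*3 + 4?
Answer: -324601081256/1093 ≈ -2.9698e+8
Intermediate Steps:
R = 25 (R = 21 + 4 = 25)
T(j) = -172 (T(j) = 7 - 1*179 = 7 - 179 = -172)
(u(36)/26232 - 9835)*(T(R) + 30369) = ((138*36)/26232 - 9835)*(-172 + 30369) = (4968*(1/26232) - 9835)*30197 = (207/1093 - 9835)*30197 = -10749448/1093*30197 = -324601081256/1093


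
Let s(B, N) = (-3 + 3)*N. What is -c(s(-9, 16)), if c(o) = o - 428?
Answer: 428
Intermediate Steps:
s(B, N) = 0 (s(B, N) = 0*N = 0)
c(o) = -428 + o
-c(s(-9, 16)) = -(-428 + 0) = -1*(-428) = 428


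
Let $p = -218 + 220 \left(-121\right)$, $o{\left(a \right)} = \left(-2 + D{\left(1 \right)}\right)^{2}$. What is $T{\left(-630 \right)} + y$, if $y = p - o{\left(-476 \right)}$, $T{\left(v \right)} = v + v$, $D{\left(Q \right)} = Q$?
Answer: $-28099$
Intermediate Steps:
$o{\left(a \right)} = 1$ ($o{\left(a \right)} = \left(-2 + 1\right)^{2} = \left(-1\right)^{2} = 1$)
$p = -26838$ ($p = -218 - 26620 = -26838$)
$T{\left(v \right)} = 2 v$
$y = -26839$ ($y = -26838 - 1 = -26839$)
$T{\left(-630 \right)} + y = 2 \left(-630\right) - 26839 = -1260 - 26839 = -28099$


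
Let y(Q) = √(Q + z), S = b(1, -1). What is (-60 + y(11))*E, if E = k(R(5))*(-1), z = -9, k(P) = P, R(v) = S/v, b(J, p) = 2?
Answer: 24 - 2*√2/5 ≈ 23.434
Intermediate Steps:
S = 2
R(v) = 2/v
y(Q) = √(-9 + Q) (y(Q) = √(Q - 9) = √(-9 + Q))
E = -⅖ (E = (2/5)*(-1) = (2*(⅕))*(-1) = (⅖)*(-1) = -⅖ ≈ -0.40000)
(-60 + y(11))*E = (-60 + √(-9 + 11))*(-⅖) = (-60 + √2)*(-⅖) = 24 - 2*√2/5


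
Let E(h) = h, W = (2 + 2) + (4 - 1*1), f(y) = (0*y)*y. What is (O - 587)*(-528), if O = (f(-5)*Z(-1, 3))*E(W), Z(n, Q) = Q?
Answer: 309936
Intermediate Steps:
f(y) = 0 (f(y) = 0*y = 0)
W = 7 (W = 4 + (4 - 1) = 4 + 3 = 7)
O = 0 (O = (0*3)*7 = 0*7 = 0)
(O - 587)*(-528) = (0 - 587)*(-528) = -587*(-528) = 309936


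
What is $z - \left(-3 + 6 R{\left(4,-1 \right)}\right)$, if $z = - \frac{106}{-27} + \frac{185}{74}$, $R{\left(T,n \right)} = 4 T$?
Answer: $- \frac{4675}{54} \approx -86.574$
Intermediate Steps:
$z = \frac{347}{54}$ ($z = \left(-106\right) \left(- \frac{1}{27}\right) + 185 \cdot \frac{1}{74} = \frac{106}{27} + \frac{5}{2} = \frac{347}{54} \approx 6.4259$)
$z - \left(-3 + 6 R{\left(4,-1 \right)}\right) = \frac{347}{54} - \left(-3 + 6 \cdot 4 \cdot 4\right) = \frac{347}{54} - \left(-3 + 6 \cdot 16\right) = \frac{347}{54} - \left(-3 + 96\right) = \frac{347}{54} - 93 = - \frac{4675}{54}$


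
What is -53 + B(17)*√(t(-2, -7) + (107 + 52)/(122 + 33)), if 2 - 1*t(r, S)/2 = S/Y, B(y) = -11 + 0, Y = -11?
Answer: -53 - 9*√134695/155 ≈ -74.310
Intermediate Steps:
B(y) = -11
t(r, S) = 4 + 2*S/11 (t(r, S) = 4 - 2*S/(-11) = 4 - 2*S*(-1)/11 = 4 - (-2)*S/11 = 4 + 2*S/11)
-53 + B(17)*√(t(-2, -7) + (107 + 52)/(122 + 33)) = -53 - 11*√((4 + (2/11)*(-7)) + (107 + 52)/(122 + 33)) = -53 - 11*√((4 - 14/11) + 159/155) = -53 - 11*√(30/11 + 159*(1/155)) = -53 - 11*√(30/11 + 159/155) = -53 - 9*√134695/155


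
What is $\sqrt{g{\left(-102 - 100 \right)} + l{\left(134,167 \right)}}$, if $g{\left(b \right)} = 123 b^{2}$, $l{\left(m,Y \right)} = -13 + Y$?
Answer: $\sqrt{5019046} \approx 2240.3$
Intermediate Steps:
$\sqrt{g{\left(-102 - 100 \right)} + l{\left(134,167 \right)}} = \sqrt{123 \left(-102 - 100\right)^{2} + \left(-13 + 167\right)} = \sqrt{123 \left(-102 - 100\right)^{2} + 154} = \sqrt{123 \left(-202\right)^{2} + 154} = \sqrt{123 \cdot 40804 + 154} = \sqrt{5018892 + 154} = \sqrt{5019046}$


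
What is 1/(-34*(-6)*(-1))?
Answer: -1/204 ≈ -0.0049020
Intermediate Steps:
1/(-34*(-6)*(-1)) = 1/(204*(-1)) = 1/(-204) = -1/204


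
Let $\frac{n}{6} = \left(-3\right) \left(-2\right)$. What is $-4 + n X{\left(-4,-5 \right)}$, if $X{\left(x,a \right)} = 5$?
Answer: $176$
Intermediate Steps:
$n = 36$ ($n = 6 \left(\left(-3\right) \left(-2\right)\right) = 6 \cdot 6 = 36$)
$-4 + n X{\left(-4,-5 \right)} = -4 + 36 \cdot 5 = -4 + 180 = 176$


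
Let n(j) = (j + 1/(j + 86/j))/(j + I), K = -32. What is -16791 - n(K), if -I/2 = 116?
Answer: -27957217/1665 ≈ -16791.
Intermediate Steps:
I = -232 (I = -2*116 = -232)
n(j) = (j + 1/(j + 86/j))/(-232 + j) (n(j) = (j + 1/(j + 86/j))/(j - 232) = (j + 1/(j + 86/j))/(-232 + j))
-16791 - n(K) = -16791 - (-32)*(87 + (-32)²)/(-19952 + (-32)³ - 232*(-32)² + 86*(-32)) = -16791 - (-32)*(87 + 1024)/(-19952 - 32768 - 232*1024 - 2752) = -16791 - (-32)*1111/(-19952 - 32768 - 237568 - 2752) = -16791 - (-32)*1111/(-293040) = -16791 - (-32)*(-1)*1111/293040 = -16791 - 1*202/1665 = -16791 - 202/1665 = -27957217/1665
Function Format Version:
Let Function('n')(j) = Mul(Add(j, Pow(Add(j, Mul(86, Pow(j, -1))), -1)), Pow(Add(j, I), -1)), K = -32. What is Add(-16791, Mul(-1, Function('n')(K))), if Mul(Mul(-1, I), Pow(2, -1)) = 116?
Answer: Rational(-27957217, 1665) ≈ -16791.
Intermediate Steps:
I = -232 (I = Mul(-2, 116) = -232)
Function('n')(j) = Mul(Pow(Add(-232, j), -1), Add(j, Pow(Add(j, Mul(86, Pow(j, -1))), -1))) (Function('n')(j) = Mul(Add(j, Pow(Add(j, Mul(86, Pow(j, -1))), -1)), Pow(Add(j, -232), -1)) = Mul(Add(j, Pow(Add(j, Mul(86, Pow(j, -1))), -1)), Pow(Add(-232, j), -1)) = Mul(Pow(Add(-232, j), -1), Add(j, Pow(Add(j, Mul(86, Pow(j, -1))), -1))))
Add(-16791, Mul(-1, Function('n')(K))) = Add(-16791, Mul(-1, Mul(-32, Pow(Add(-19952, Pow(-32, 3), Mul(-232, Pow(-32, 2)), Mul(86, -32)), -1), Add(87, Pow(-32, 2))))) = Add(-16791, Mul(-1, Mul(-32, Pow(Add(-19952, -32768, Mul(-232, 1024), -2752), -1), Add(87, 1024)))) = Add(-16791, Mul(-1, Mul(-32, Pow(Add(-19952, -32768, -237568, -2752), -1), 1111))) = Add(-16791, Mul(-1, Mul(-32, Pow(-293040, -1), 1111))) = Add(-16791, Mul(-1, Mul(-32, Rational(-1, 293040), 1111))) = Add(-16791, Mul(-1, Rational(202, 1665))) = Add(-16791, Rational(-202, 1665)) = Rational(-27957217, 1665)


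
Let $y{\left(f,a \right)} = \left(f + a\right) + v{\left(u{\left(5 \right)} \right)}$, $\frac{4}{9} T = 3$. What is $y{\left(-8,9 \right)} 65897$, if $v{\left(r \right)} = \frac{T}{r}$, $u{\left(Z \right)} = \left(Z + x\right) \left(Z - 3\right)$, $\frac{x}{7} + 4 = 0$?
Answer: $\frac{10345829}{184} \approx 56227.0$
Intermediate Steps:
$T = \frac{27}{4}$ ($T = \frac{9}{4} \cdot 3 = \frac{27}{4} \approx 6.75$)
$x = -28$ ($x = -28 + 7 \cdot 0 = -28 + 0 = -28$)
$u{\left(Z \right)} = \left(-28 + Z\right) \left(-3 + Z\right)$ ($u{\left(Z \right)} = \left(Z - 28\right) \left(Z - 3\right) = \left(-28 + Z\right) \left(-3 + Z\right)$)
$v{\left(r \right)} = \frac{27}{4 r}$
$y{\left(f,a \right)} = - \frac{27}{184} + a + f$ ($y{\left(f,a \right)} = \left(f + a\right) + \frac{27}{4 \left(84 + 5^{2} - 155\right)} = \left(a + f\right) + \frac{27}{4 \left(84 + 25 - 155\right)} = \left(a + f\right) + \frac{27}{4 \left(-46\right)} = \left(a + f\right) + \frac{27}{4} \left(- \frac{1}{46}\right) = \left(a + f\right) - \frac{27}{184} = - \frac{27}{184} + a + f$)
$y{\left(-8,9 \right)} 65897 = \left(- \frac{27}{184} + 9 - 8\right) 65897 = \frac{157}{184} \cdot 65897 = \frac{10345829}{184}$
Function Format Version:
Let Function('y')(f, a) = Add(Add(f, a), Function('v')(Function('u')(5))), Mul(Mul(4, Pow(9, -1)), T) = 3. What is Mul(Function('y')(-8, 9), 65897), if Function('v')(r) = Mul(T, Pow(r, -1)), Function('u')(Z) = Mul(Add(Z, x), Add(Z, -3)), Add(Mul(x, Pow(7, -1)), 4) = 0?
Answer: Rational(10345829, 184) ≈ 56227.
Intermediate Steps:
T = Rational(27, 4) (T = Mul(Rational(9, 4), 3) = Rational(27, 4) ≈ 6.7500)
x = -28 (x = Add(-28, Mul(7, 0)) = Add(-28, 0) = -28)
Function('u')(Z) = Mul(Add(-28, Z), Add(-3, Z)) (Function('u')(Z) = Mul(Add(Z, -28), Add(Z, -3)) = Mul(Add(-28, Z), Add(-3, Z)))
Function('v')(r) = Mul(Rational(27, 4), Pow(r, -1))
Function('y')(f, a) = Add(Rational(-27, 184), a, f) (Function('y')(f, a) = Add(Add(f, a), Mul(Rational(27, 4), Pow(Add(84, Pow(5, 2), Mul(-31, 5)), -1))) = Add(Add(a, f), Mul(Rational(27, 4), Pow(Add(84, 25, -155), -1))) = Add(Add(a, f), Mul(Rational(27, 4), Pow(-46, -1))) = Add(Add(a, f), Mul(Rational(27, 4), Rational(-1, 46))) = Add(Add(a, f), Rational(-27, 184)) = Add(Rational(-27, 184), a, f))
Mul(Function('y')(-8, 9), 65897) = Mul(Add(Rational(-27, 184), 9, -8), 65897) = Mul(Rational(157, 184), 65897) = Rational(10345829, 184)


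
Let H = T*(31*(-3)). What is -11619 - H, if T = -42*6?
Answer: -35055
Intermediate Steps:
T = -252
H = 23436 (H = -7812*(-3) = -252*(-93) = 23436)
-11619 - H = -11619 - 1*23436 = -11619 - 23436 = -35055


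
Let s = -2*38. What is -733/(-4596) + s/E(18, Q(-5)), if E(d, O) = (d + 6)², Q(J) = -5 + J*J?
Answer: 1519/55152 ≈ 0.027542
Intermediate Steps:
s = -76
Q(J) = -5 + J²
E(d, O) = (6 + d)²
-733/(-4596) + s/E(18, Q(-5)) = -733/(-4596) - 76/(6 + 18)² = -733*(-1/4596) - 76/(24²) = 733/4596 - 76/576 = 733/4596 - 76*1/576 = 733/4596 - 19/144 = 1519/55152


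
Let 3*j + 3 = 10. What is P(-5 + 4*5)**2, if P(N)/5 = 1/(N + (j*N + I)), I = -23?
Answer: 25/729 ≈ 0.034294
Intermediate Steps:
j = 7/3 (j = -1 + (1/3)*10 = -1 + 10/3 = 7/3 ≈ 2.3333)
P(N) = 5/(-23 + 10*N/3) (P(N) = 5/(N + (7*N/3 - 23)) = 5/(N + (-23 + 7*N/3)) = 5/(-23 + 10*N/3))
P(-5 + 4*5)**2 = (15/(-69 + 10*(-5 + 4*5)))**2 = (15/(-69 + 10*(-5 + 20)))**2 = (15/(-69 + 10*15))**2 = (15/(-69 + 150))**2 = (15/81)**2 = (15*(1/81))**2 = (5/27)**2 = 25/729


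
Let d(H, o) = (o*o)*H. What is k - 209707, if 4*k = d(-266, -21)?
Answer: -478067/2 ≈ -2.3903e+5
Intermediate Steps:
d(H, o) = H*o² (d(H, o) = o²*H = H*o²)
k = -58653/2 (k = (-266*(-21)²)/4 = (-266*441)/4 = (¼)*(-117306) = -58653/2 ≈ -29327.)
k - 209707 = -58653/2 - 209707 = -478067/2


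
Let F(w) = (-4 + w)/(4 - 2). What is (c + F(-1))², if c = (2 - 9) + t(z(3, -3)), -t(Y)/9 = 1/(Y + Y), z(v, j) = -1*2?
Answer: 841/16 ≈ 52.563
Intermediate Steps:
F(w) = -2 + w/2 (F(w) = (-4 + w)/2 = (-4 + w)*(½) = -2 + w/2)
z(v, j) = -2
t(Y) = -9/(2*Y) (t(Y) = -9/(Y + Y) = -9*1/(2*Y) = -9/(2*Y))
c = -19/4 (c = (2 - 9) - 9/2/(-2) = -7 - 9/2*(-½) = -7 + 9/4 = -19/4 ≈ -4.7500)
(c + F(-1))² = (-19/4 + (-2 + (½)*(-1)))² = (-19/4 + (-2 - ½))² = (-19/4 - 5/2)² = (-29/4)² = 841/16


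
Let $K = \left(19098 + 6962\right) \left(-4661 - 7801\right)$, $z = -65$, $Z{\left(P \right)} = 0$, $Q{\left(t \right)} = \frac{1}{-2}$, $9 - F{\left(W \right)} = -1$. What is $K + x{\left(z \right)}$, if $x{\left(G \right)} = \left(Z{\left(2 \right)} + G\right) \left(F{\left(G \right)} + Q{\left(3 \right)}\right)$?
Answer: $- \frac{649520675}{2} \approx -3.2476 \cdot 10^{8}$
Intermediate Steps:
$F{\left(W \right)} = 10$ ($F{\left(W \right)} = 9 - -1 = 9 + 1 = 10$)
$Q{\left(t \right)} = - \frac{1}{2}$
$K = -324759720$ ($K = 26060 \left(-12462\right) = -324759720$)
$x{\left(G \right)} = \frac{19 G}{2}$ ($x{\left(G \right)} = \left(0 + G\right) \left(10 - \frac{1}{2}\right) = G \frac{19}{2} = \frac{19 G}{2}$)
$K + x{\left(z \right)} = -324759720 + \frac{19}{2} \left(-65\right) = -324759720 - \frac{1235}{2} = - \frac{649520675}{2}$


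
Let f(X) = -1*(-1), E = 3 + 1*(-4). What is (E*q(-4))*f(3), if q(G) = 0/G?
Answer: 0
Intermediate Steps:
q(G) = 0
E = -1 (E = 3 - 4 = -1)
f(X) = 1
(E*q(-4))*f(3) = -1*0*1 = 0*1 = 0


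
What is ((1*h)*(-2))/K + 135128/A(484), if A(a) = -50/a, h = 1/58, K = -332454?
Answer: -315275537977991/241029150 ≈ -1.3080e+6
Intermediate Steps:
h = 1/58 ≈ 0.017241
((1*h)*(-2))/K + 135128/A(484) = ((1*(1/58))*(-2))/(-332454) + 135128/((-50/484)) = ((1/58)*(-2))*(-1/332454) + 135128/((-50*1/484)) = -1/29*(-1/332454) + 135128/(-25/242) = 1/9641166 + 135128*(-242/25) = 1/9641166 - 32700976/25 = -315275537977991/241029150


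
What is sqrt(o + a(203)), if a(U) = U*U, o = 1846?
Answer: sqrt(43055) ≈ 207.50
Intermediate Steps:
a(U) = U**2
sqrt(o + a(203)) = sqrt(1846 + 203**2) = sqrt(1846 + 41209) = sqrt(43055)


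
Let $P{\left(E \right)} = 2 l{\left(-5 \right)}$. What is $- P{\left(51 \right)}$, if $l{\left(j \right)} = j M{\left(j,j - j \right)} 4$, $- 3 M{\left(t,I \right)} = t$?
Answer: $\frac{200}{3} \approx 66.667$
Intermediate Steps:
$M{\left(t,I \right)} = - \frac{t}{3}$
$l{\left(j \right)} = - \frac{4 j^{2}}{3}$ ($l{\left(j \right)} = j \left(- \frac{j}{3}\right) 4 = - \frac{j^{2}}{3} \cdot 4 = - \frac{4 j^{2}}{3}$)
$P{\left(E \right)} = - \frac{200}{3}$ ($P{\left(E \right)} = 2 \left(- \frac{4 \left(-5\right)^{2}}{3}\right) = 2 \left(\left(- \frac{4}{3}\right) 25\right) = 2 \left(- \frac{100}{3}\right) = - \frac{200}{3}$)
$- P{\left(51 \right)} = \left(-1\right) \left(- \frac{200}{3}\right) = \frac{200}{3}$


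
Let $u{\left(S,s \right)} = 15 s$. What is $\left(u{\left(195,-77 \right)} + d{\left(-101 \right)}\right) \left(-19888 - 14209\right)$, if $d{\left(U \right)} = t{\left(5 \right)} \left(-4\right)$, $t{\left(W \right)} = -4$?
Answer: $38836483$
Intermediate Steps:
$d{\left(U \right)} = 16$ ($d{\left(U \right)} = \left(-4\right) \left(-4\right) = 16$)
$\left(u{\left(195,-77 \right)} + d{\left(-101 \right)}\right) \left(-19888 - 14209\right) = \left(15 \left(-77\right) + 16\right) \left(-19888 - 14209\right) = \left(-1155 + 16\right) \left(-34097\right) = \left(-1139\right) \left(-34097\right) = 38836483$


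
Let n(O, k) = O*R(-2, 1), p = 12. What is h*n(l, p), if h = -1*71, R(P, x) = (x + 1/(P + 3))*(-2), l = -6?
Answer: -1704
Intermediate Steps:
R(P, x) = -2*x - 2/(3 + P) (R(P, x) = (x + 1/(3 + P))*(-2) = -2*x - 2/(3 + P))
h = -71
n(O, k) = -4*O (n(O, k) = O*(2*(-1 - 3*1 - 1*(-2)*1)/(3 - 2)) = O*(2*(-1 - 3 + 2)/1) = O*(2*1*(-2)) = O*(-4) = -4*O)
h*n(l, p) = -(-284)*(-6) = -71*24 = -1704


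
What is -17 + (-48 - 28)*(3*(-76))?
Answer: 17311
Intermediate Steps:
-17 + (-48 - 28)*(3*(-76)) = -17 - 76*(-228) = -17 + 17328 = 17311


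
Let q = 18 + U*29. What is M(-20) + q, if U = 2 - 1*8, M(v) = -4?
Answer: -160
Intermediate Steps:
U = -6 (U = 2 - 8 = -6)
q = -156 (q = 18 - 6*29 = 18 - 174 = -156)
M(-20) + q = -4 - 156 = -160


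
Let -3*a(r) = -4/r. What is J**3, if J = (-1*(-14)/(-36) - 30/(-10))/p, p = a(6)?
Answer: 103823/64 ≈ 1622.2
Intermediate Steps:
a(r) = 4/(3*r) (a(r) = -(-4)/(3*r) = 4/(3*r))
p = 2/9 (p = (4/3)/6 = (4/3)*(1/6) = 2/9 ≈ 0.22222)
J = 47/4 (J = (-1*(-14)/(-36) - 30/(-10))/(2/9) = (14*(-1/36) - 30*(-1/10))*(9/2) = (-7/18 + 3)*(9/2) = (47/18)*(9/2) = 47/4 ≈ 11.750)
J**3 = (47/4)**3 = 103823/64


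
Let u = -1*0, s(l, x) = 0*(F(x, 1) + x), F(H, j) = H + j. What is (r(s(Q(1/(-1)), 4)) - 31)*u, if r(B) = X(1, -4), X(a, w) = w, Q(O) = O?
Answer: 0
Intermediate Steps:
s(l, x) = 0 (s(l, x) = 0*((x + 1) + x) = 0*((1 + x) + x) = 0*(1 + 2*x) = 0)
r(B) = -4
u = 0
(r(s(Q(1/(-1)), 4)) - 31)*u = (-4 - 31)*0 = -35*0 = 0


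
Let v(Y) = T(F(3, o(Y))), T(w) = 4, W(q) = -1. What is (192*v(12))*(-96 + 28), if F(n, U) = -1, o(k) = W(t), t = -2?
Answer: -52224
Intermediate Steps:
o(k) = -1
v(Y) = 4
(192*v(12))*(-96 + 28) = (192*4)*(-96 + 28) = 768*(-68) = -52224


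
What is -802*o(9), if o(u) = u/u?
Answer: -802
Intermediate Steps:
o(u) = 1
-802*o(9) = -802*1 = -802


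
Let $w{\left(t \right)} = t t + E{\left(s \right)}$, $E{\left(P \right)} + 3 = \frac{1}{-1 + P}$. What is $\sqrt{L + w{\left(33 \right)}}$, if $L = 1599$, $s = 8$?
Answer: $\frac{2 \sqrt{32893}}{7} \approx 51.818$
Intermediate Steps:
$E{\left(P \right)} = -3 + \frac{1}{-1 + P}$
$w{\left(t \right)} = - \frac{20}{7} + t^{2}$ ($w{\left(t \right)} = t t + \frac{4 - 24}{-1 + 8} = t^{2} + \frac{4 - 24}{7} = t^{2} + \frac{1}{7} \left(-20\right) = t^{2} - \frac{20}{7} = - \frac{20}{7} + t^{2}$)
$\sqrt{L + w{\left(33 \right)}} = \sqrt{1599 - \left(\frac{20}{7} - 33^{2}\right)} = \sqrt{1599 + \left(- \frac{20}{7} + 1089\right)} = \sqrt{1599 + \frac{7603}{7}} = \sqrt{\frac{18796}{7}} = \frac{2 \sqrt{32893}}{7}$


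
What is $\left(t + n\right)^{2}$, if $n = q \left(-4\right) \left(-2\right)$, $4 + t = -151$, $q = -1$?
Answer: $26569$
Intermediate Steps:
$t = -155$ ($t = -4 - 151 = -155$)
$n = -8$ ($n = \left(-1\right) \left(-4\right) \left(-2\right) = 4 \left(-2\right) = -8$)
$\left(t + n\right)^{2} = \left(-155 - 8\right)^{2} = \left(-163\right)^{2} = 26569$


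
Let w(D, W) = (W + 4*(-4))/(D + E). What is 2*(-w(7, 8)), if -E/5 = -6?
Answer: 16/37 ≈ 0.43243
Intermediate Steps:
E = 30 (E = -5*(-6) = 30)
w(D, W) = (-16 + W)/(30 + D) (w(D, W) = (W + 4*(-4))/(D + 30) = (W - 16)/(30 + D) = (-16 + W)/(30 + D))
2*(-w(7, 8)) = 2*(-(-16 + 8)/(30 + 7)) = 2*(-(-8)/37) = 2*(-1*(-8/37)) = 2*(8/37) = 16/37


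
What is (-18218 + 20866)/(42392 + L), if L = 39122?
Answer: 1324/40757 ≈ 0.032485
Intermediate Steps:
(-18218 + 20866)/(42392 + L) = (-18218 + 20866)/(42392 + 39122) = 2648/81514 = 2648*(1/81514) = 1324/40757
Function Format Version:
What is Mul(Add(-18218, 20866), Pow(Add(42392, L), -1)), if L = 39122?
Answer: Rational(1324, 40757) ≈ 0.032485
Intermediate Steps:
Mul(Add(-18218, 20866), Pow(Add(42392, L), -1)) = Mul(Add(-18218, 20866), Pow(Add(42392, 39122), -1)) = Mul(2648, Pow(81514, -1)) = Mul(2648, Rational(1, 81514)) = Rational(1324, 40757)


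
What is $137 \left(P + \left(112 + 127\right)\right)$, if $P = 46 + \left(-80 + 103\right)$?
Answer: $42196$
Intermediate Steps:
$P = 69$ ($P = 46 + 23 = 69$)
$137 \left(P + \left(112 + 127\right)\right) = 137 \left(69 + \left(112 + 127\right)\right) = 137 \left(69 + 239\right) = 137 \cdot 308 = 42196$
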